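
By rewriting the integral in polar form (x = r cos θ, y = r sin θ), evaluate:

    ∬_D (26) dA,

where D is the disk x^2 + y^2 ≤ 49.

The region D is 0 ≤ r ≤ 7, 0 ≤ θ ≤ 2π in polar coordinates, where x = r cos(θ), y = r sin(θ), and dA = r dr dθ.

Under the substitution, the integrand becomes 26, so

    ∬_D (26) dA = ∫_{0}^{2π} ∫_{0}^{7} (26) · r dr dθ.

Inner integral (in r): ∫_{0}^{7} (26) · r dr = 637.

Outer integral (in θ): ∫_{0}^{2π} (637) dθ = 1274π.

Therefore ∬_D (26) dA = 1274π.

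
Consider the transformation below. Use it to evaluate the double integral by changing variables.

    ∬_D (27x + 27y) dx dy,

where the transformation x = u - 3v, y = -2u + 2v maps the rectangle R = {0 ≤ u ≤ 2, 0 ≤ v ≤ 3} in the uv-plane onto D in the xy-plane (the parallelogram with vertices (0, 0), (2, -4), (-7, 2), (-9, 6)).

Compute the Jacobian determinant of (x, y) with respect to (u, v):

    ∂(x,y)/∂(u,v) = | 1  -3 | = (1)(2) - (-3)(-2) = -4.
                   | -2  2 |

Its absolute value is |J| = 4 (the area scaling factor).

Substituting x = u - 3v, y = -2u + 2v into the integrand,

    27x + 27y → -27u - 27v,

so the integral becomes

    ∬_R (-27u - 27v) · |J| du dv = ∫_0^2 ∫_0^3 (-108u - 108v) dv du.

Inner (v): -324u - 486.
Outer (u): -1620.

Therefore ∬_D (27x + 27y) dx dy = -1620.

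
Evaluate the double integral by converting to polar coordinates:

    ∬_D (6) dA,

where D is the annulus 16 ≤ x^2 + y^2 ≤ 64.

The region D is 4 ≤ r ≤ 8, 0 ≤ θ ≤ 2π in polar coordinates, where x = r cos(θ), y = r sin(θ), and dA = r dr dθ.

Under the substitution, the integrand becomes 6, so

    ∬_D (6) dA = ∫_{0}^{2π} ∫_{4}^{8} (6) · r dr dθ.

Inner integral (in r): ∫_{4}^{8} (6) · r dr = 144.

Outer integral (in θ): ∫_{0}^{2π} (144) dθ = 288π.

Therefore ∬_D (6) dA = 288π.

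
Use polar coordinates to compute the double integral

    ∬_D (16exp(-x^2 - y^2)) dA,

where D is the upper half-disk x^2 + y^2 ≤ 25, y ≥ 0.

The region D is 0 ≤ r ≤ 5, 0 ≤ θ ≤ π in polar coordinates, where x = r cos(θ), y = r sin(θ), and dA = r dr dθ.

Under the substitution, the integrand becomes 16exp(-r^2), so

    ∬_D (16exp(-x^2 - y^2)) dA = ∫_{0}^{π} ∫_{0}^{5} (16exp(-r^2)) · r dr dθ.

Inner integral (in r): ∫_{0}^{5} (16exp(-r^2)) · r dr = 8 - 8exp(-25).

Outer integral (in θ): ∫_{0}^{π} (8 - 8exp(-25)) dθ = -8π exp(-25) + 8π.

Therefore ∬_D (16exp(-x^2 - y^2)) dA = -8π exp(-25) + 8π.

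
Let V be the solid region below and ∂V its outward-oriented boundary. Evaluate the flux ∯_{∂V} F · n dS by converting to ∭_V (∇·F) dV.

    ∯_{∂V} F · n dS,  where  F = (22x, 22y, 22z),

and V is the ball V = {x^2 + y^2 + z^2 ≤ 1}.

By the divergence theorem,

    ∯_{∂V} F · n dS = ∭_V (∇ · F) dV.

Compute the divergence:
    ∇ · F = ∂F_x/∂x + ∂F_y/∂y + ∂F_z/∂z = 22 + 22 + 22 = 66.

In spherical coordinates, x = ρ sin(φ) cos(θ), y = ρ sin(φ) sin(θ), z = ρ cos(φ), dV = ρ^2 sin(φ) dρ dφ dθ, with 0 ≤ ρ ≤ 1, 0 ≤ φ ≤ π, 0 ≤ θ ≤ 2π.

The integrand, after substitution and multiplying by the volume element, becomes (66) · ρ^2 sin(φ), so

    ∭_V (∇·F) dV = ∫_0^{2π} ∫_0^{π} ∫_0^{1} (66) · ρ^2 sin(φ) dρ dφ dθ.

Inner (ρ from 0 to 1): 22sin(φ).
Middle (φ from 0 to π): 44.
Outer (θ from 0 to 2π): 88π.

Therefore ∯_{∂V} F · n dS = 88π.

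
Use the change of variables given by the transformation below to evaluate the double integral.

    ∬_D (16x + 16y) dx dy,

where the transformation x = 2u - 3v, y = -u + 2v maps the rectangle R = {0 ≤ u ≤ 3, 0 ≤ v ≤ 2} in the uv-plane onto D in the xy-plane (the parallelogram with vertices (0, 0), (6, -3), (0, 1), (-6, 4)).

Compute the Jacobian determinant of (x, y) with respect to (u, v):

    ∂(x,y)/∂(u,v) = | 2  -3 | = (2)(2) - (-3)(-1) = 1.
                   | -1  2 |

Its absolute value is |J| = 1 (the area scaling factor).

Substituting x = 2u - 3v, y = -u + 2v into the integrand,

    16x + 16y → 16u - 16v,

so the integral becomes

    ∬_R (16u - 16v) · |J| du dv = ∫_0^3 ∫_0^2 (16u - 16v) dv du.

Inner (v): 32u - 32.
Outer (u): 48.

Therefore ∬_D (16x + 16y) dx dy = 48.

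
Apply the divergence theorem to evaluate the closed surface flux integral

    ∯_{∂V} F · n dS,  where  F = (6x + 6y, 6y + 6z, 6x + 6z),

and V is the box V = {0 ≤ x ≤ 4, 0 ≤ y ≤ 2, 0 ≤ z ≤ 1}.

By the divergence theorem,

    ∯_{∂V} F · n dS = ∭_V (∇ · F) dV.

Compute the divergence:
    ∇ · F = ∂F_x/∂x + ∂F_y/∂y + ∂F_z/∂z = 6 + 6 + 6 = 18.

V is a rectangular box, so dV = dx dy dz with 0 ≤ x ≤ 4, 0 ≤ y ≤ 2, 0 ≤ z ≤ 1.

Integrate (18) over V as an iterated integral:

    ∭_V (∇·F) dV = ∫_0^{4} ∫_0^{2} ∫_0^{1} (18) dz dy dx.

Inner (z from 0 to 1): 18.
Middle (y from 0 to 2): 36.
Outer (x from 0 to 4): 144.

Therefore ∯_{∂V} F · n dS = 144.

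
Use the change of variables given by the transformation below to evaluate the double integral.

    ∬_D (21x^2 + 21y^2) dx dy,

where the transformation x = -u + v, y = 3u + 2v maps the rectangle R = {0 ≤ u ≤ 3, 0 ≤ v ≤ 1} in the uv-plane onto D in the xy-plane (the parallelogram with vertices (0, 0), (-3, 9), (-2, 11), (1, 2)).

Compute the Jacobian determinant of (x, y) with respect to (u, v):

    ∂(x,y)/∂(u,v) = | -1  1 | = (-1)(2) - (1)(3) = -5.
                   | 3  2 |

Its absolute value is |J| = 5 (the area scaling factor).

Substituting x = -u + v, y = 3u + 2v into the integrand,

    21x^2 + 21y^2 → 210u^2 + 210u v + 105v^2,

so the integral becomes

    ∬_R (210u^2 + 210u v + 105v^2) · |J| du dv = ∫_0^3 ∫_0^1 (1050u^2 + 1050u v + 525v^2) dv du.

Inner (v): 1050u^2 + 525u + 175.
Outer (u): 24675/2.

Therefore ∬_D (21x^2 + 21y^2) dx dy = 24675/2.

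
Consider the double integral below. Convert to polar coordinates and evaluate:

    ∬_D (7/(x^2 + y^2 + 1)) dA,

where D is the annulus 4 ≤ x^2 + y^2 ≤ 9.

The region D is 2 ≤ r ≤ 3, 0 ≤ θ ≤ 2π in polar coordinates, where x = r cos(θ), y = r sin(θ), and dA = r dr dθ.

Under the substitution, the integrand becomes 7/(r^2 + 1), so

    ∬_D (7/(x^2 + y^2 + 1)) dA = ∫_{0}^{2π} ∫_{2}^{3} (7/(r^2 + 1)) · r dr dθ.

Inner integral (in r): ∫_{2}^{3} (7/(r^2 + 1)) · r dr = 7log(2)/2.

Outer integral (in θ): ∫_{0}^{2π} (7log(2)/2) dθ = 7π log(2).

Therefore ∬_D (7/(x^2 + y^2 + 1)) dA = 7π log(2).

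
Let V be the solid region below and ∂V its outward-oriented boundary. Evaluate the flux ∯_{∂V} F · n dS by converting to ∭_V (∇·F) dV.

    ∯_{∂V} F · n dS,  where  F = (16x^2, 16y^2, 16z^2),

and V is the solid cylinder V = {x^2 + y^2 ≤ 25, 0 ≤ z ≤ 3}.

By the divergence theorem,

    ∯_{∂V} F · n dS = ∭_V (∇ · F) dV.

Compute the divergence:
    ∇ · F = ∂F_x/∂x + ∂F_y/∂y + ∂F_z/∂z = 32x + 32y + 32z.

In cylindrical coordinates, x = r cos(θ), y = r sin(θ), z = z, dV = r dr dθ dz, with 0 ≤ r ≤ 5, 0 ≤ θ ≤ 2π, 0 ≤ z ≤ 3.

The integrand, after substitution and multiplying by the volume element, becomes (32sqrt(2)r sin(θ + π/4) + 32z) · r, so

    ∭_V (∇·F) dV = ∫_0^{2π} ∫_0^{5} ∫_0^{3} (32sqrt(2)r sin(θ + π/4) + 32z) · r dz dr dθ.

Inner (z from 0 to 3): 48r (2sqrt(2)r sin(θ + π/4) + 3).
Middle (r from 0 to 5): 4000sqrt(2)sin(θ + π/4) + 1800.
Outer (θ from 0 to 2π): 3600π.

Therefore ∯_{∂V} F · n dS = 3600π.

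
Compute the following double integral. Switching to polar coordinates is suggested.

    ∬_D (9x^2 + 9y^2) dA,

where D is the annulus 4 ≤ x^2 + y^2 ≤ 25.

The region D is 2 ≤ r ≤ 5, 0 ≤ θ ≤ 2π in polar coordinates, where x = r cos(θ), y = r sin(θ), and dA = r dr dθ.

Under the substitution, the integrand becomes 9r^2, so

    ∬_D (9x^2 + 9y^2) dA = ∫_{0}^{2π} ∫_{2}^{5} (9r^2) · r dr dθ.

Inner integral (in r): ∫_{2}^{5} (9r^2) · r dr = 5481/4.

Outer integral (in θ): ∫_{0}^{2π} (5481/4) dθ = 5481π/2.

Therefore ∬_D (9x^2 + 9y^2) dA = 5481π/2.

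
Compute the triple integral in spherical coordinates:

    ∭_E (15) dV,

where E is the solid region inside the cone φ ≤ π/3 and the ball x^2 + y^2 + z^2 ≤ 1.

In spherical coordinates, x = ρ sin(φ) cos(θ), y = ρ sin(φ) sin(θ), z = ρ cos(φ), and dV = ρ^2 sin(φ) dρ dφ dθ.

The integrand becomes 15, so

    ∭_E (15) dV = ∫_{0}^{2π} ∫_{0}^{π/3} ∫_{0}^{1} (15) · ρ^2 sin(φ) dρ dφ dθ.

Inner (ρ): 5sin(φ).
Middle (φ): 5/2.
Outer (θ): 5π.

Therefore the triple integral equals 5π.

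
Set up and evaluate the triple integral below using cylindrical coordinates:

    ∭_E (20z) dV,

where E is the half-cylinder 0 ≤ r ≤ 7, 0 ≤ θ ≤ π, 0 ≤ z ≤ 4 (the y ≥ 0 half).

In cylindrical coordinates, x = r cos(θ), y = r sin(θ), z = z, and dV = r dr dθ dz.

The integrand becomes 20z, so

    ∭_E (20z) dV = ∫_{0}^{π} ∫_{0}^{7} ∫_{0}^{4} (20z) · r dz dr dθ.

Inner (z): 160r.
Middle (r from 0 to 7): 3920.
Outer (θ): 3920π.

Therefore the triple integral equals 3920π.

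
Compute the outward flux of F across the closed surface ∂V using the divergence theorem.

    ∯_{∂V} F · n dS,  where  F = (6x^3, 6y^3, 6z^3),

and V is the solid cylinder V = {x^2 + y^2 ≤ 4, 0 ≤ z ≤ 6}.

By the divergence theorem,

    ∯_{∂V} F · n dS = ∭_V (∇ · F) dV.

Compute the divergence:
    ∇ · F = ∂F_x/∂x + ∂F_y/∂y + ∂F_z/∂z = 18x^2 + 18y^2 + 18z^2.

In cylindrical coordinates, x = r cos(θ), y = r sin(θ), z = z, dV = r dr dθ dz, with 0 ≤ r ≤ 2, 0 ≤ θ ≤ 2π, 0 ≤ z ≤ 6.

The integrand, after substitution and multiplying by the volume element, becomes (18r^2 + 18z^2) · r, so

    ∭_V (∇·F) dV = ∫_0^{2π} ∫_0^{2} ∫_0^{6} (18r^2 + 18z^2) · r dz dr dθ.

Inner (z from 0 to 6): 108r (r^2 + 12).
Middle (r from 0 to 2): 3024.
Outer (θ from 0 to 2π): 6048π.

Therefore ∯_{∂V} F · n dS = 6048π.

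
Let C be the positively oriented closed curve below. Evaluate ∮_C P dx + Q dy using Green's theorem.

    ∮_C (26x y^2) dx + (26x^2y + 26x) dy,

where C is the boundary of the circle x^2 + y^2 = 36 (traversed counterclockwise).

Green's theorem converts the closed line integral into a double integral over the enclosed region D:

    ∮_C P dx + Q dy = ∬_D (∂Q/∂x - ∂P/∂y) dA.

Here P = 26x y^2, Q = 26x^2y + 26x, so

    ∂Q/∂x = 52x y + 26,    ∂P/∂y = 52x y,
    ∂Q/∂x - ∂P/∂y = 26.

D is the region x^2 + y^2 ≤ 36. Evaluating the double integral:

In polar coordinates (x = r cos θ, y = r sin θ, dA = r dr dθ) the integrand becomes 26, so

    ∬_D (26) dA = ∫_0^{2π} ∫_0^{6} (26) · r dr dθ.

Inner (r from 0 to 6): 468.
Outer (θ from 0 to 2π): 936π.

Therefore ∮_C P dx + Q dy = 936π.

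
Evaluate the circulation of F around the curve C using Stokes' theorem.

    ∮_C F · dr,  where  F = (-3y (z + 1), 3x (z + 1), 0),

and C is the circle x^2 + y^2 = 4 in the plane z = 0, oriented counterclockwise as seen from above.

Let S be the flat disk x^2 + y^2 ≤ 4 in the plane z = 0, with upward unit normal n̂ = ẑ. By Stokes' theorem,

    ∮_C F · dr = ∬_S (∇ × F) · n̂ dS = ∬_D (curl F)_z dA,

where D is the disk x^2 + y^2 ≤ 4.

Compute the curl of F = (-3y (z + 1), 3x (z + 1), 0):
    (∇ × F)_x = ∂F_z/∂y - ∂F_y/∂z = -3x,
    (∇ × F)_y = ∂F_x/∂z - ∂F_z/∂x = -3y,
    (∇ × F)_z = ∂F_y/∂x - ∂F_x/∂y = 6z + 6.

On z = 0, (curl F)_z = 6.

Convert to polar (x = r cos θ, y = r sin θ, dA = r dr dθ); the integrand becomes 6, so

    ∬_D (curl F)_z dA = ∫_0^{2π} ∫_0^{2} (6) · r dr dθ.

Inner (r from 0 to 2): 12.
Outer (θ from 0 to 2π): 24π.

Therefore ∮_C F · dr = 24π.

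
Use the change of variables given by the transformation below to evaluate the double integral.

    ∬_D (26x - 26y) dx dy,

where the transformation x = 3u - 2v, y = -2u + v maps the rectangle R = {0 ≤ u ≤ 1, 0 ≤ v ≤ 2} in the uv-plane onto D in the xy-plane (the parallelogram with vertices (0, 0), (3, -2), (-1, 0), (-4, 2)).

Compute the Jacobian determinant of (x, y) with respect to (u, v):

    ∂(x,y)/∂(u,v) = | 3  -2 | = (3)(1) - (-2)(-2) = -1.
                   | -2  1 |

Its absolute value is |J| = 1 (the area scaling factor).

Substituting x = 3u - 2v, y = -2u + v into the integrand,

    26x - 26y → 130u - 78v,

so the integral becomes

    ∬_R (130u - 78v) · |J| du dv = ∫_0^1 ∫_0^2 (130u - 78v) dv du.

Inner (v): 260u - 156.
Outer (u): -26.

Therefore ∬_D (26x - 26y) dx dy = -26.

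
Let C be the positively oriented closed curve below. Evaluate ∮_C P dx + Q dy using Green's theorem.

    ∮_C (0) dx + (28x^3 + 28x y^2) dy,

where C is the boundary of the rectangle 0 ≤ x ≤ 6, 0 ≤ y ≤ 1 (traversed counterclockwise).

Green's theorem converts the closed line integral into a double integral over the enclosed region D:

    ∮_C P dx + Q dy = ∬_D (∂Q/∂x - ∂P/∂y) dA.

Here P = 0, Q = 28x^3 + 28x y^2, so

    ∂Q/∂x = 84x^2 + 28y^2,    ∂P/∂y = 0,
    ∂Q/∂x - ∂P/∂y = 84x^2 + 28y^2.

D is the region 0 ≤ x ≤ 6, 0 ≤ y ≤ 1. Evaluating the double integral:

    ∬_D (84x^2 + 28y^2) dA = ∫_0^{6} ∫_0^{1} (84x^2 + 28y^2) dy dx.

Inner (y from 0 to 1): 84x^2 + 28/3.
Outer (x from 0 to 6): 6104.

Therefore ∮_C P dx + Q dy = 6104.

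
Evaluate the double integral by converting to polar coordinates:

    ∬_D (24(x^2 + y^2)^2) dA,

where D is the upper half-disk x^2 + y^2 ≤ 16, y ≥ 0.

The region D is 0 ≤ r ≤ 4, 0 ≤ θ ≤ π in polar coordinates, where x = r cos(θ), y = r sin(θ), and dA = r dr dθ.

Under the substitution, the integrand becomes 24r^4, so

    ∬_D (24(x^2 + y^2)^2) dA = ∫_{0}^{π} ∫_{0}^{4} (24r^4) · r dr dθ.

Inner integral (in r): ∫_{0}^{4} (24r^4) · r dr = 16384.

Outer integral (in θ): ∫_{0}^{π} (16384) dθ = 16384π.

Therefore ∬_D (24(x^2 + y^2)^2) dA = 16384π.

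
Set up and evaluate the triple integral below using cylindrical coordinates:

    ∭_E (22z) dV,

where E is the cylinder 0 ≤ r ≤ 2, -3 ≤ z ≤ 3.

In cylindrical coordinates, x = r cos(θ), y = r sin(θ), z = z, and dV = r dr dθ dz.

The integrand becomes 22z, so

    ∭_E (22z) dV = ∫_{0}^{2π} ∫_{0}^{2} ∫_{-3}^{3} (22z) · r dz dr dθ.

Inner (z): 0.
Middle (r from 0 to 2): 0.
Outer (θ): 0.

Therefore the triple integral equals 0.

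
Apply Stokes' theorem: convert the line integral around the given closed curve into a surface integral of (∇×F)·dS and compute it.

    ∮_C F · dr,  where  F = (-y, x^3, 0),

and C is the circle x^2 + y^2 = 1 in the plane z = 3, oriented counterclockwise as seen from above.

Let S be the flat disk x^2 + y^2 ≤ 1 in the plane z = 3, with upward unit normal n̂ = ẑ. By Stokes' theorem,

    ∮_C F · dr = ∬_S (∇ × F) · n̂ dS = ∬_D (curl F)_z dA,

where D is the disk x^2 + y^2 ≤ 1.

Compute the curl of F = (-y, x^3, 0):
    (∇ × F)_x = ∂F_z/∂y - ∂F_y/∂z = 0,
    (∇ × F)_y = ∂F_x/∂z - ∂F_z/∂x = 0,
    (∇ × F)_z = ∂F_y/∂x - ∂F_x/∂y = 3x^2 + 1.

On z = 3, (curl F)_z = 3x^2 + 1.

Convert to polar (x = r cos θ, y = r sin θ, dA = r dr dθ); the integrand becomes 3r^2cos(θ)^2 + 1, so

    ∬_D (curl F)_z dA = ∫_0^{2π} ∫_0^{1} (3r^2cos(θ)^2 + 1) · r dr dθ.

Inner (r from 0 to 1): 3cos(θ)^2/4 + 1/2.
Outer (θ from 0 to 2π): 7π/4.

Therefore ∮_C F · dr = 7π/4.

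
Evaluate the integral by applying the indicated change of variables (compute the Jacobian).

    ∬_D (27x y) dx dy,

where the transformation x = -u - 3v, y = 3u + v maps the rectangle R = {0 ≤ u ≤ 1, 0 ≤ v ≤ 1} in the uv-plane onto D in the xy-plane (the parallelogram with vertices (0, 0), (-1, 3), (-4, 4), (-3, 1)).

Compute the Jacobian determinant of (x, y) with respect to (u, v):

    ∂(x,y)/∂(u,v) = | -1  -3 | = (-1)(1) - (-3)(3) = 8.
                   | 3  1 |

Its absolute value is |J| = 8 (the area scaling factor).

Substituting x = -u - 3v, y = 3u + v into the integrand,

    27x y → -81u^2 - 270u v - 81v^2,

so the integral becomes

    ∬_R (-81u^2 - 270u v - 81v^2) · |J| du dv = ∫_0^1 ∫_0^1 (-648u^2 - 2160u v - 648v^2) dv du.

Inner (v): -648u^2 - 1080u - 216.
Outer (u): -972.

Therefore ∬_D (27x y) dx dy = -972.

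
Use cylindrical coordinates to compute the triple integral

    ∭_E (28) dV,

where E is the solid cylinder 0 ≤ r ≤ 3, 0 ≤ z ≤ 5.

In cylindrical coordinates, x = r cos(θ), y = r sin(θ), z = z, and dV = r dr dθ dz.

The integrand becomes 28, so

    ∭_E (28) dV = ∫_{0}^{2π} ∫_{0}^{3} ∫_{0}^{5} (28) · r dz dr dθ.

Inner (z): 140r.
Middle (r from 0 to 3): 630.
Outer (θ): 1260π.

Therefore the triple integral equals 1260π.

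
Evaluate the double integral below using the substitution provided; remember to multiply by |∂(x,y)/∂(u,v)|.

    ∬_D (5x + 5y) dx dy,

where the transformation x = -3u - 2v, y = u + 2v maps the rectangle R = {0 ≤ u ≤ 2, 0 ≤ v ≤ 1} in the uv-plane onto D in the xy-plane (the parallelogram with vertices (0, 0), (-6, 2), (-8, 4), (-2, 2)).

Compute the Jacobian determinant of (x, y) with respect to (u, v):

    ∂(x,y)/∂(u,v) = | -3  -2 | = (-3)(2) - (-2)(1) = -4.
                   | 1  2 |

Its absolute value is |J| = 4 (the area scaling factor).

Substituting x = -3u - 2v, y = u + 2v into the integrand,

    5x + 5y → -10u,

so the integral becomes

    ∬_R (-10u) · |J| du dv = ∫_0^2 ∫_0^1 (-40u) dv du.

Inner (v): -40u.
Outer (u): -80.

Therefore ∬_D (5x + 5y) dx dy = -80.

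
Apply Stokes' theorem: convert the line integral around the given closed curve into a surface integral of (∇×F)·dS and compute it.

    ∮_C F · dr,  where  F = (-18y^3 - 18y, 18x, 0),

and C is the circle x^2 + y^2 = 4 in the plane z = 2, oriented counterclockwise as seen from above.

Let S be the flat disk x^2 + y^2 ≤ 4 in the plane z = 2, with upward unit normal n̂ = ẑ. By Stokes' theorem,

    ∮_C F · dr = ∬_S (∇ × F) · n̂ dS = ∬_D (curl F)_z dA,

where D is the disk x^2 + y^2 ≤ 4.

Compute the curl of F = (-18y^3 - 18y, 18x, 0):
    (∇ × F)_x = ∂F_z/∂y - ∂F_y/∂z = 0,
    (∇ × F)_y = ∂F_x/∂z - ∂F_z/∂x = 0,
    (∇ × F)_z = ∂F_y/∂x - ∂F_x/∂y = 54y^2 + 36.

On z = 2, (curl F)_z = 54y^2 + 36.

Convert to polar (x = r cos θ, y = r sin θ, dA = r dr dθ); the integrand becomes 54r^2sin(θ)^2 + 36, so

    ∬_D (curl F)_z dA = ∫_0^{2π} ∫_0^{2} (54r^2sin(θ)^2 + 36) · r dr dθ.

Inner (r from 0 to 2): 216sin(θ)^2 + 72.
Outer (θ from 0 to 2π): 360π.

Therefore ∮_C F · dr = 360π.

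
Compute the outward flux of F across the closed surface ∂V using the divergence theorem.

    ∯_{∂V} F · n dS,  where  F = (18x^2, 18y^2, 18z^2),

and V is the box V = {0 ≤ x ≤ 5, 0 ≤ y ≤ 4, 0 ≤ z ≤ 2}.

By the divergence theorem,

    ∯_{∂V} F · n dS = ∭_V (∇ · F) dV.

Compute the divergence:
    ∇ · F = ∂F_x/∂x + ∂F_y/∂y + ∂F_z/∂z = 36x + 36y + 36z.

V is a rectangular box, so dV = dx dy dz with 0 ≤ x ≤ 5, 0 ≤ y ≤ 4, 0 ≤ z ≤ 2.

Integrate (36x + 36y + 36z) over V as an iterated integral:

    ∭_V (∇·F) dV = ∫_0^{5} ∫_0^{4} ∫_0^{2} (36x + 36y + 36z) dz dy dx.

Inner (z from 0 to 2): 72x + 72y + 72.
Middle (y from 0 to 4): 288x + 864.
Outer (x from 0 to 5): 7920.

Therefore ∯_{∂V} F · n dS = 7920.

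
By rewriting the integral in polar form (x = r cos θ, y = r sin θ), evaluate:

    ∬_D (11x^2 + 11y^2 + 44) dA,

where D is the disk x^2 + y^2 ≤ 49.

The region D is 0 ≤ r ≤ 7, 0 ≤ θ ≤ 2π in polar coordinates, where x = r cos(θ), y = r sin(θ), and dA = r dr dθ.

Under the substitution, the integrand becomes 11r^2 + 44, so

    ∬_D (11x^2 + 11y^2 + 44) dA = ∫_{0}^{2π} ∫_{0}^{7} (11r^2 + 44) · r dr dθ.

Inner integral (in r): ∫_{0}^{7} (11r^2 + 44) · r dr = 30723/4.

Outer integral (in θ): ∫_{0}^{2π} (30723/4) dθ = 30723π/2.

Therefore ∬_D (11x^2 + 11y^2 + 44) dA = 30723π/2.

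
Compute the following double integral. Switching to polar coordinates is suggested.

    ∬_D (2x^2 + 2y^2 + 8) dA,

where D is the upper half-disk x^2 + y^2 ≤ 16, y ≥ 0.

The region D is 0 ≤ r ≤ 4, 0 ≤ θ ≤ π in polar coordinates, where x = r cos(θ), y = r sin(θ), and dA = r dr dθ.

Under the substitution, the integrand becomes 2r^2 + 8, so

    ∬_D (2x^2 + 2y^2 + 8) dA = ∫_{0}^{π} ∫_{0}^{4} (2r^2 + 8) · r dr dθ.

Inner integral (in r): ∫_{0}^{4} (2r^2 + 8) · r dr = 192.

Outer integral (in θ): ∫_{0}^{π} (192) dθ = 192π.

Therefore ∬_D (2x^2 + 2y^2 + 8) dA = 192π.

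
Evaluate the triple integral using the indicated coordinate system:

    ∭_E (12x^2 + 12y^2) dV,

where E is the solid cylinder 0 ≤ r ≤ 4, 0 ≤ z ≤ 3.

In cylindrical coordinates, x = r cos(θ), y = r sin(θ), z = z, and dV = r dr dθ dz.

The integrand becomes 12r^2, so

    ∭_E (12x^2 + 12y^2) dV = ∫_{0}^{2π} ∫_{0}^{4} ∫_{0}^{3} (12r^2) · r dz dr dθ.

Inner (z): 36r^3.
Middle (r from 0 to 4): 2304.
Outer (θ): 4608π.

Therefore the triple integral equals 4608π.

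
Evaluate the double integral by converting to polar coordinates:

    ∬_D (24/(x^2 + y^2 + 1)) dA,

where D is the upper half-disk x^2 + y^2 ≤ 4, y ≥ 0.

The region D is 0 ≤ r ≤ 2, 0 ≤ θ ≤ π in polar coordinates, where x = r cos(θ), y = r sin(θ), and dA = r dr dθ.

Under the substitution, the integrand becomes 24/(r^2 + 1), so

    ∬_D (24/(x^2 + y^2 + 1)) dA = ∫_{0}^{π} ∫_{0}^{2} (24/(r^2 + 1)) · r dr dθ.

Inner integral (in r): ∫_{0}^{2} (24/(r^2 + 1)) · r dr = log(244140625).

Outer integral (in θ): ∫_{0}^{π} (log(244140625)) dθ = log(244140625^π).

Therefore ∬_D (24/(x^2 + y^2 + 1)) dA = log(244140625^π).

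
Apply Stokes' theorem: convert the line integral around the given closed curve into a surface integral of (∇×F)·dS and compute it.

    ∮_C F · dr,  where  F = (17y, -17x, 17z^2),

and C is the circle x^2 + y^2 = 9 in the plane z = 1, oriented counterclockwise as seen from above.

Let S be the flat disk x^2 + y^2 ≤ 9 in the plane z = 1, with upward unit normal n̂ = ẑ. By Stokes' theorem,

    ∮_C F · dr = ∬_S (∇ × F) · n̂ dS = ∬_D (curl F)_z dA,

where D is the disk x^2 + y^2 ≤ 9.

Compute the curl of F = (17y, -17x, 17z^2):
    (∇ × F)_x = ∂F_z/∂y - ∂F_y/∂z = 0,
    (∇ × F)_y = ∂F_x/∂z - ∂F_z/∂x = 0,
    (∇ × F)_z = ∂F_y/∂x - ∂F_x/∂y = -34.

On z = 1, (curl F)_z = -34.

Convert to polar (x = r cos θ, y = r sin θ, dA = r dr dθ); the integrand becomes -34, so

    ∬_D (curl F)_z dA = ∫_0^{2π} ∫_0^{3} (-34) · r dr dθ.

Inner (r from 0 to 3): -153.
Outer (θ from 0 to 2π): -306π.

Therefore ∮_C F · dr = -306π.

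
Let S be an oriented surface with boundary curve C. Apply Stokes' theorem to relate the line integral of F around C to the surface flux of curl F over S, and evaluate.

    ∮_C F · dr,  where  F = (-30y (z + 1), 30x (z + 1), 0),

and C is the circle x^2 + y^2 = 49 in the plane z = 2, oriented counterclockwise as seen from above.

Let S be the flat disk x^2 + y^2 ≤ 49 in the plane z = 2, with upward unit normal n̂ = ẑ. By Stokes' theorem,

    ∮_C F · dr = ∬_S (∇ × F) · n̂ dS = ∬_D (curl F)_z dA,

where D is the disk x^2 + y^2 ≤ 49.

Compute the curl of F = (-30y (z + 1), 30x (z + 1), 0):
    (∇ × F)_x = ∂F_z/∂y - ∂F_y/∂z = -30x,
    (∇ × F)_y = ∂F_x/∂z - ∂F_z/∂x = -30y,
    (∇ × F)_z = ∂F_y/∂x - ∂F_x/∂y = 60z + 60.

On z = 2, (curl F)_z = 180.

Convert to polar (x = r cos θ, y = r sin θ, dA = r dr dθ); the integrand becomes 180, so

    ∬_D (curl F)_z dA = ∫_0^{2π} ∫_0^{7} (180) · r dr dθ.

Inner (r from 0 to 7): 4410.
Outer (θ from 0 to 2π): 8820π.

Therefore ∮_C F · dr = 8820π.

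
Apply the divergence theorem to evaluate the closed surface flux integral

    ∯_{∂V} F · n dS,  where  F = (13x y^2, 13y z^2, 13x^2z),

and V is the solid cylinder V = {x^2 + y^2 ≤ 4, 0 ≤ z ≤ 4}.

By the divergence theorem,

    ∯_{∂V} F · n dS = ∭_V (∇ · F) dV.

Compute the divergence:
    ∇ · F = ∂F_x/∂x + ∂F_y/∂y + ∂F_z/∂z = 13y^2 + 13z^2 + 13x^2 = 13x^2 + 13y^2 + 13z^2.

In cylindrical coordinates, x = r cos(θ), y = r sin(θ), z = z, dV = r dr dθ dz, with 0 ≤ r ≤ 2, 0 ≤ θ ≤ 2π, 0 ≤ z ≤ 4.

The integrand, after substitution and multiplying by the volume element, becomes (13r^2 + 13z^2) · r, so

    ∭_V (∇·F) dV = ∫_0^{2π} ∫_0^{2} ∫_0^{4} (13r^2 + 13z^2) · r dz dr dθ.

Inner (z from 0 to 4): 52r (r^2 + 16/3).
Middle (r from 0 to 2): 2288/3.
Outer (θ from 0 to 2π): 4576π/3.

Therefore ∯_{∂V} F · n dS = 4576π/3.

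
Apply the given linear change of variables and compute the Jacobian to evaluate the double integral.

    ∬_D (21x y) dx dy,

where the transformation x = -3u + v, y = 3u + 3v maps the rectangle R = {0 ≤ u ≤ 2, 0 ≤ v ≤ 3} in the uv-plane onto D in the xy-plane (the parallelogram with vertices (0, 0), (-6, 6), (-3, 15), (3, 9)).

Compute the Jacobian determinant of (x, y) with respect to (u, v):

    ∂(x,y)/∂(u,v) = | -3  1 | = (-3)(3) - (1)(3) = -12.
                   | 3  3 |

Its absolute value is |J| = 12 (the area scaling factor).

Substituting x = -3u + v, y = 3u + 3v into the integrand,

    21x y → -189u^2 - 126u v + 63v^2,

so the integral becomes

    ∬_R (-189u^2 - 126u v + 63v^2) · |J| du dv = ∫_0^2 ∫_0^3 (-2268u^2 - 1512u v + 756v^2) dv du.

Inner (v): -6804u^2 - 6804u + 6804.
Outer (u): -18144.

Therefore ∬_D (21x y) dx dy = -18144.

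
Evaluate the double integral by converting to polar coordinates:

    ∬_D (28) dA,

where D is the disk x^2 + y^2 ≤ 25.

The region D is 0 ≤ r ≤ 5, 0 ≤ θ ≤ 2π in polar coordinates, where x = r cos(θ), y = r sin(θ), and dA = r dr dθ.

Under the substitution, the integrand becomes 28, so

    ∬_D (28) dA = ∫_{0}^{2π} ∫_{0}^{5} (28) · r dr dθ.

Inner integral (in r): ∫_{0}^{5} (28) · r dr = 350.

Outer integral (in θ): ∫_{0}^{2π} (350) dθ = 700π.

Therefore ∬_D (28) dA = 700π.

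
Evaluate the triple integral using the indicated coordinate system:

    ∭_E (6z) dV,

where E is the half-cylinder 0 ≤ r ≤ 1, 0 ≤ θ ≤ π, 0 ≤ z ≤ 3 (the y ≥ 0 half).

In cylindrical coordinates, x = r cos(θ), y = r sin(θ), z = z, and dV = r dr dθ dz.

The integrand becomes 6z, so

    ∭_E (6z) dV = ∫_{0}^{π} ∫_{0}^{1} ∫_{0}^{3} (6z) · r dz dr dθ.

Inner (z): 27r.
Middle (r from 0 to 1): 27/2.
Outer (θ): 27π/2.

Therefore the triple integral equals 27π/2.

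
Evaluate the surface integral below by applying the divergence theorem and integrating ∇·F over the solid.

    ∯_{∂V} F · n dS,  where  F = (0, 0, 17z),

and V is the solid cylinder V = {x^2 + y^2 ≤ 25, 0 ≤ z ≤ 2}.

By the divergence theorem,

    ∯_{∂V} F · n dS = ∭_V (∇ · F) dV.

Compute the divergence:
    ∇ · F = ∂F_x/∂x + ∂F_y/∂y + ∂F_z/∂z = 0 + 0 + 17 = 17.

In cylindrical coordinates, x = r cos(θ), y = r sin(θ), z = z, dV = r dr dθ dz, with 0 ≤ r ≤ 5, 0 ≤ θ ≤ 2π, 0 ≤ z ≤ 2.

The integrand, after substitution and multiplying by the volume element, becomes (17) · r, so

    ∭_V (∇·F) dV = ∫_0^{2π} ∫_0^{5} ∫_0^{2} (17) · r dz dr dθ.

Inner (z from 0 to 2): 34r.
Middle (r from 0 to 5): 425.
Outer (θ from 0 to 2π): 850π.

Therefore ∯_{∂V} F · n dS = 850π.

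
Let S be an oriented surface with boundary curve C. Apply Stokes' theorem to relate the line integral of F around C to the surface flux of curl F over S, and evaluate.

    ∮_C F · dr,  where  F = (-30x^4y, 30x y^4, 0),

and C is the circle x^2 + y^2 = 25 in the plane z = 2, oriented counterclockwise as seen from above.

Let S be the flat disk x^2 + y^2 ≤ 25 in the plane z = 2, with upward unit normal n̂ = ẑ. By Stokes' theorem,

    ∮_C F · dr = ∬_S (∇ × F) · n̂ dS = ∬_D (curl F)_z dA,

where D is the disk x^2 + y^2 ≤ 25.

Compute the curl of F = (-30x^4y, 30x y^4, 0):
    (∇ × F)_x = ∂F_z/∂y - ∂F_y/∂z = 0,
    (∇ × F)_y = ∂F_x/∂z - ∂F_z/∂x = 0,
    (∇ × F)_z = ∂F_y/∂x - ∂F_x/∂y = 30x^4 + 30y^4.

On z = 2, (curl F)_z = 30x^4 + 30y^4.

Convert to polar (x = r cos θ, y = r sin θ, dA = r dr dθ); the integrand becomes 30r^4(sin(θ)^4 + cos(θ)^4), so

    ∬_D (curl F)_z dA = ∫_0^{2π} ∫_0^{5} (30r^4(sin(θ)^4 + cos(θ)^4)) · r dr dθ.

Inner (r from 0 to 5): 78125sin(θ)^4 + 78125cos(θ)^4.
Outer (θ from 0 to 2π): 234375π/2.

Therefore ∮_C F · dr = 234375π/2.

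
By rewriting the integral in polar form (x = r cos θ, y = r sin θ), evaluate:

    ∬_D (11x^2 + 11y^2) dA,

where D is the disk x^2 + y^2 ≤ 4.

The region D is 0 ≤ r ≤ 2, 0 ≤ θ ≤ 2π in polar coordinates, where x = r cos(θ), y = r sin(θ), and dA = r dr dθ.

Under the substitution, the integrand becomes 11r^2, so

    ∬_D (11x^2 + 11y^2) dA = ∫_{0}^{2π} ∫_{0}^{2} (11r^2) · r dr dθ.

Inner integral (in r): ∫_{0}^{2} (11r^2) · r dr = 44.

Outer integral (in θ): ∫_{0}^{2π} (44) dθ = 88π.

Therefore ∬_D (11x^2 + 11y^2) dA = 88π.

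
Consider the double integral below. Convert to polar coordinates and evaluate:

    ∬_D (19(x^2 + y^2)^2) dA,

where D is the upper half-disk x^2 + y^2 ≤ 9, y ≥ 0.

The region D is 0 ≤ r ≤ 3, 0 ≤ θ ≤ π in polar coordinates, where x = r cos(θ), y = r sin(θ), and dA = r dr dθ.

Under the substitution, the integrand becomes 19r^4, so

    ∬_D (19(x^2 + y^2)^2) dA = ∫_{0}^{π} ∫_{0}^{3} (19r^4) · r dr dθ.

Inner integral (in r): ∫_{0}^{3} (19r^4) · r dr = 4617/2.

Outer integral (in θ): ∫_{0}^{π} (4617/2) dθ = 4617π/2.

Therefore ∬_D (19(x^2 + y^2)^2) dA = 4617π/2.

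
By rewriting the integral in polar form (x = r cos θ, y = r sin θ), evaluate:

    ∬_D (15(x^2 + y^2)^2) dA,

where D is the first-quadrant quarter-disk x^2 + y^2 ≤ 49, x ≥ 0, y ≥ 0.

The region D is 0 ≤ r ≤ 7, 0 ≤ θ ≤ π/2 in polar coordinates, where x = r cos(θ), y = r sin(θ), and dA = r dr dθ.

Under the substitution, the integrand becomes 15r^4, so

    ∬_D (15(x^2 + y^2)^2) dA = ∫_{0}^{π/2} ∫_{0}^{7} (15r^4) · r dr dθ.

Inner integral (in r): ∫_{0}^{7} (15r^4) · r dr = 588245/2.

Outer integral (in θ): ∫_{0}^{π/2} (588245/2) dθ = 588245π/4.

Therefore ∬_D (15(x^2 + y^2)^2) dA = 588245π/4.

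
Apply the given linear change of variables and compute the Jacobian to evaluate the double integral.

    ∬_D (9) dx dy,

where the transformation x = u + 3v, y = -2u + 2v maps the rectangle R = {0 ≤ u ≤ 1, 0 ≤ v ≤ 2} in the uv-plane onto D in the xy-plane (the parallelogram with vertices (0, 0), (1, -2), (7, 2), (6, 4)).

Compute the Jacobian determinant of (x, y) with respect to (u, v):

    ∂(x,y)/∂(u,v) = | 1  3 | = (1)(2) - (3)(-2) = 8.
                   | -2  2 |

Its absolute value is |J| = 8 (the area scaling factor).

Substituting x = u + 3v, y = -2u + 2v into the integrand,

    9 → 9,

so the integral becomes

    ∬_R (9) · |J| du dv = ∫_0^1 ∫_0^2 (72) dv du.

Inner (v): 144.
Outer (u): 144.

Therefore ∬_D (9) dx dy = 144.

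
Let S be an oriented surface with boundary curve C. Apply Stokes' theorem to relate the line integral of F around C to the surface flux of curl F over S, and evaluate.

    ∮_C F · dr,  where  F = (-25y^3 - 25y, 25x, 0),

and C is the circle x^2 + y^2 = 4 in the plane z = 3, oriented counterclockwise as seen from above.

Let S be the flat disk x^2 + y^2 ≤ 4 in the plane z = 3, with upward unit normal n̂ = ẑ. By Stokes' theorem,

    ∮_C F · dr = ∬_S (∇ × F) · n̂ dS = ∬_D (curl F)_z dA,

where D is the disk x^2 + y^2 ≤ 4.

Compute the curl of F = (-25y^3 - 25y, 25x, 0):
    (∇ × F)_x = ∂F_z/∂y - ∂F_y/∂z = 0,
    (∇ × F)_y = ∂F_x/∂z - ∂F_z/∂x = 0,
    (∇ × F)_z = ∂F_y/∂x - ∂F_x/∂y = 75y^2 + 50.

On z = 3, (curl F)_z = 75y^2 + 50.

Convert to polar (x = r cos θ, y = r sin θ, dA = r dr dθ); the integrand becomes 75r^2sin(θ)^2 + 50, so

    ∬_D (curl F)_z dA = ∫_0^{2π} ∫_0^{2} (75r^2sin(θ)^2 + 50) · r dr dθ.

Inner (r from 0 to 2): 300sin(θ)^2 + 100.
Outer (θ from 0 to 2π): 500π.

Therefore ∮_C F · dr = 500π.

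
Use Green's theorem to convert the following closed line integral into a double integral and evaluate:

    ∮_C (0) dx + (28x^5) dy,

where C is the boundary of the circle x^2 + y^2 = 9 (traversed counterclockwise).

Green's theorem converts the closed line integral into a double integral over the enclosed region D:

    ∮_C P dx + Q dy = ∬_D (∂Q/∂x - ∂P/∂y) dA.

Here P = 0, Q = 28x^5, so

    ∂Q/∂x = 140x^4,    ∂P/∂y = 0,
    ∂Q/∂x - ∂P/∂y = 140x^4.

D is the region x^2 + y^2 ≤ 9. Evaluating the double integral:

In polar coordinates (x = r cos θ, y = r sin θ, dA = r dr dθ) the integrand becomes 140r^4cos(θ)^4, so

    ∬_D (140x^4) dA = ∫_0^{2π} ∫_0^{3} (140r^4cos(θ)^4) · r dr dθ.

Inner (r from 0 to 3): 17010cos(θ)^4.
Outer (θ from 0 to 2π): 25515π/2.

Therefore ∮_C P dx + Q dy = 25515π/2.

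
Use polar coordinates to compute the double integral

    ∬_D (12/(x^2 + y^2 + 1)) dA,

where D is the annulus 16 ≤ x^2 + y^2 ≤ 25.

The region D is 4 ≤ r ≤ 5, 0 ≤ θ ≤ 2π in polar coordinates, where x = r cos(θ), y = r sin(θ), and dA = r dr dθ.

Under the substitution, the integrand becomes 12/(r^2 + 1), so

    ∬_D (12/(x^2 + y^2 + 1)) dA = ∫_{0}^{2π} ∫_{4}^{5} (12/(r^2 + 1)) · r dr dθ.

Inner integral (in r): ∫_{4}^{5} (12/(r^2 + 1)) · r dr = log(308915776/24137569).

Outer integral (in θ): ∫_{0}^{2π} (log(308915776/24137569)) dθ = log((308915776/24137569)^(2π)).

Therefore ∬_D (12/(x^2 + y^2 + 1)) dA = log((308915776/24137569)^(2π)).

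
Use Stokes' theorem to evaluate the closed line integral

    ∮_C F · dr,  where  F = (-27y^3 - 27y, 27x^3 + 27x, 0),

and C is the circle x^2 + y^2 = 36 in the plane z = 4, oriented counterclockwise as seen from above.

Let S be the flat disk x^2 + y^2 ≤ 36 in the plane z = 4, with upward unit normal n̂ = ẑ. By Stokes' theorem,

    ∮_C F · dr = ∬_S (∇ × F) · n̂ dS = ∬_D (curl F)_z dA,

where D is the disk x^2 + y^2 ≤ 36.

Compute the curl of F = (-27y^3 - 27y, 27x^3 + 27x, 0):
    (∇ × F)_x = ∂F_z/∂y - ∂F_y/∂z = 0,
    (∇ × F)_y = ∂F_x/∂z - ∂F_z/∂x = 0,
    (∇ × F)_z = ∂F_y/∂x - ∂F_x/∂y = 81x^2 + 81y^2 + 54.

On z = 4, (curl F)_z = 81x^2 + 81y^2 + 54.

Convert to polar (x = r cos θ, y = r sin θ, dA = r dr dθ); the integrand becomes 81r^2 + 54, so

    ∬_D (curl F)_z dA = ∫_0^{2π} ∫_0^{6} (81r^2 + 54) · r dr dθ.

Inner (r from 0 to 6): 27216.
Outer (θ from 0 to 2π): 54432π.

Therefore ∮_C F · dr = 54432π.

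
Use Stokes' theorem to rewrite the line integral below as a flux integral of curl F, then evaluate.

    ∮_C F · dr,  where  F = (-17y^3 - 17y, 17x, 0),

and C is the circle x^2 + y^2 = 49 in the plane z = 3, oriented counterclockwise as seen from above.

Let S be the flat disk x^2 + y^2 ≤ 49 in the plane z = 3, with upward unit normal n̂ = ẑ. By Stokes' theorem,

    ∮_C F · dr = ∬_S (∇ × F) · n̂ dS = ∬_D (curl F)_z dA,

where D is the disk x^2 + y^2 ≤ 49.

Compute the curl of F = (-17y^3 - 17y, 17x, 0):
    (∇ × F)_x = ∂F_z/∂y - ∂F_y/∂z = 0,
    (∇ × F)_y = ∂F_x/∂z - ∂F_z/∂x = 0,
    (∇ × F)_z = ∂F_y/∂x - ∂F_x/∂y = 51y^2 + 34.

On z = 3, (curl F)_z = 51y^2 + 34.

Convert to polar (x = r cos θ, y = r sin θ, dA = r dr dθ); the integrand becomes 51r^2sin(θ)^2 + 34, so

    ∬_D (curl F)_z dA = ∫_0^{2π} ∫_0^{7} (51r^2sin(θ)^2 + 34) · r dr dθ.

Inner (r from 0 to 7): 122451sin(θ)^2/4 + 833.
Outer (θ from 0 to 2π): 129115π/4.

Therefore ∮_C F · dr = 129115π/4.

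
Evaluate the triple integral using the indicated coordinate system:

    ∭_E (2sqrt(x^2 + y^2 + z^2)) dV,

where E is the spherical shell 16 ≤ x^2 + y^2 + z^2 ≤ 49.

In spherical coordinates, x = ρ sin(φ) cos(θ), y = ρ sin(φ) sin(θ), z = ρ cos(φ), and dV = ρ^2 sin(φ) dρ dφ dθ.

The integrand becomes 2ρ, so

    ∭_E (2sqrt(x^2 + y^2 + z^2)) dV = ∫_{0}^{2π} ∫_{0}^{π} ∫_{4}^{7} (2ρ) · ρ^2 sin(φ) dρ dφ dθ.

Inner (ρ): 2145sin(φ)/2.
Middle (φ): 2145.
Outer (θ): 4290π.

Therefore the triple integral equals 4290π.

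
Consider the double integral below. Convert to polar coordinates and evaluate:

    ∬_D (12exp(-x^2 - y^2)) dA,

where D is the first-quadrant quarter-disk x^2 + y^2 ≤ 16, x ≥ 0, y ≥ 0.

The region D is 0 ≤ r ≤ 4, 0 ≤ θ ≤ π/2 in polar coordinates, where x = r cos(θ), y = r sin(θ), and dA = r dr dθ.

Under the substitution, the integrand becomes 12exp(-r^2), so

    ∬_D (12exp(-x^2 - y^2)) dA = ∫_{0}^{π/2} ∫_{0}^{4} (12exp(-r^2)) · r dr dθ.

Inner integral (in r): ∫_{0}^{4} (12exp(-r^2)) · r dr = 6 - 6exp(-16).

Outer integral (in θ): ∫_{0}^{π/2} (6 - 6exp(-16)) dθ = -3π exp(-16) + 3π.

Therefore ∬_D (12exp(-x^2 - y^2)) dA = -3π exp(-16) + 3π.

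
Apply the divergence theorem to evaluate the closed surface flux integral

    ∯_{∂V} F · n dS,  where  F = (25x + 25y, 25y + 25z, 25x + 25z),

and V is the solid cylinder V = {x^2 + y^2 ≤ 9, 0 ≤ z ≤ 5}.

By the divergence theorem,

    ∯_{∂V} F · n dS = ∭_V (∇ · F) dV.

Compute the divergence:
    ∇ · F = ∂F_x/∂x + ∂F_y/∂y + ∂F_z/∂z = 25 + 25 + 25 = 75.

In cylindrical coordinates, x = r cos(θ), y = r sin(θ), z = z, dV = r dr dθ dz, with 0 ≤ r ≤ 3, 0 ≤ θ ≤ 2π, 0 ≤ z ≤ 5.

The integrand, after substitution and multiplying by the volume element, becomes (75) · r, so

    ∭_V (∇·F) dV = ∫_0^{2π} ∫_0^{3} ∫_0^{5} (75) · r dz dr dθ.

Inner (z from 0 to 5): 375r.
Middle (r from 0 to 3): 3375/2.
Outer (θ from 0 to 2π): 3375π.

Therefore ∯_{∂V} F · n dS = 3375π.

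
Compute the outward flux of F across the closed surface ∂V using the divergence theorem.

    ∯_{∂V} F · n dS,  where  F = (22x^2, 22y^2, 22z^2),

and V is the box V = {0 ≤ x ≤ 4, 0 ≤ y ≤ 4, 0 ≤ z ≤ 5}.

By the divergence theorem,

    ∯_{∂V} F · n dS = ∭_V (∇ · F) dV.

Compute the divergence:
    ∇ · F = ∂F_x/∂x + ∂F_y/∂y + ∂F_z/∂z = 44x + 44y + 44z.

V is a rectangular box, so dV = dx dy dz with 0 ≤ x ≤ 4, 0 ≤ y ≤ 4, 0 ≤ z ≤ 5.

Integrate (44x + 44y + 44z) over V as an iterated integral:

    ∭_V (∇·F) dV = ∫_0^{4} ∫_0^{4} ∫_0^{5} (44x + 44y + 44z) dz dy dx.

Inner (z from 0 to 5): 220x + 220y + 550.
Middle (y from 0 to 4): 880x + 3960.
Outer (x from 0 to 4): 22880.

Therefore ∯_{∂V} F · n dS = 22880.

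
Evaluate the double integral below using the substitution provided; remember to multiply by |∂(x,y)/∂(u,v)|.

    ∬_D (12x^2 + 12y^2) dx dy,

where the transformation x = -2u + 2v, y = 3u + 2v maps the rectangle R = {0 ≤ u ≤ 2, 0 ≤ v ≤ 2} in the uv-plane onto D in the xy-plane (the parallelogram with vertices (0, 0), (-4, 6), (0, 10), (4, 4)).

Compute the Jacobian determinant of (x, y) with respect to (u, v):

    ∂(x,y)/∂(u,v) = | -2  2 | = (-2)(2) - (2)(3) = -10.
                   | 3  2 |

Its absolute value is |J| = 10 (the area scaling factor).

Substituting x = -2u + 2v, y = 3u + 2v into the integrand,

    12x^2 + 12y^2 → 156u^2 + 48u v + 96v^2,

so the integral becomes

    ∬_R (156u^2 + 48u v + 96v^2) · |J| du dv = ∫_0^2 ∫_0^2 (1560u^2 + 480u v + 960v^2) dv du.

Inner (v): 3120u^2 + 960u + 2560.
Outer (u): 15360.

Therefore ∬_D (12x^2 + 12y^2) dx dy = 15360.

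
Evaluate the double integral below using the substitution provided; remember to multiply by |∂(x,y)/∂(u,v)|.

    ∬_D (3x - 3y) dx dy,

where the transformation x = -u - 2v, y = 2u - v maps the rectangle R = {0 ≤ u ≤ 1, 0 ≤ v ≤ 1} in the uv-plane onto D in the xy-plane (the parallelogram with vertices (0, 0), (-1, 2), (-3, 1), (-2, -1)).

Compute the Jacobian determinant of (x, y) with respect to (u, v):

    ∂(x,y)/∂(u,v) = | -1  -2 | = (-1)(-1) - (-2)(2) = 5.
                   | 2  -1 |

Its absolute value is |J| = 5 (the area scaling factor).

Substituting x = -u - 2v, y = 2u - v into the integrand,

    3x - 3y → -9u - 3v,

so the integral becomes

    ∬_R (-9u - 3v) · |J| du dv = ∫_0^1 ∫_0^1 (-45u - 15v) dv du.

Inner (v): -45u - 15/2.
Outer (u): -30.

Therefore ∬_D (3x - 3y) dx dy = -30.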